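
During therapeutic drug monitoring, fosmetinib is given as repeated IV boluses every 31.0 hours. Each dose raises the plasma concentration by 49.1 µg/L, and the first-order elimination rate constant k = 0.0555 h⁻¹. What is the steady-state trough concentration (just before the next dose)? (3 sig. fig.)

Fraction remaining after one interval: e^(−kτ) = e^(−0.05550 × 31.0) = 0.1790
R = 1 / (1 − 0.1790) = 1.218
Css,max = 49.1 × 1.218 = 59.80 µg/L
Css,min = Css,max × e^(−kτ) = 59.80 × 0.1790 ≈ 10.7 µg/L

10.7 µg/L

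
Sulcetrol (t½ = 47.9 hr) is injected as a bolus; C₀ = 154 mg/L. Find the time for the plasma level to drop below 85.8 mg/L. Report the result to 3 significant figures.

k = ln 2 / 47.9 = 0.01447 hr⁻¹
C(t) = C₀ e^(−kt)  ⇒  t = ln(C₀/C) / k
t = ln(154/85.8) / 0.01447 = 0.5849 / 0.01447 ≈ 40.4 hours

40.4 hours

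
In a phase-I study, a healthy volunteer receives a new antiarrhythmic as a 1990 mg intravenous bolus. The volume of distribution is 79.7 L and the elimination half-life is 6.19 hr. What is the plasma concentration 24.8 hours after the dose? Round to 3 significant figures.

C₀ = dose / V = 1990 / 79.7 = 24.97 µg/mL
k = ln 2 / 6.19 = 0.1120 hr⁻¹
C(t) = C₀ e^(−kt) = 24.97 × e^(−0.1120 × 24.8) = 24.97 × e^(−2.777) = 24.97 × 0.06222 ≈ 1.55 µg/mL

1.55 µg/mL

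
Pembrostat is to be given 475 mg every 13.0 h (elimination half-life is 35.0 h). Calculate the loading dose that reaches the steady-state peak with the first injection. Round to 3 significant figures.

k = ln 2 / 35.0 = 0.01980 h⁻¹
Accumulation ratio R = 1 / (1 − e^(−kτ)) = 1 / (1 − e^(−0.01980×13.0)) = 1 / (1 − 0.7730) = 4.406
Loading dose = maintenance dose × R = 475 × 4.406 ≈ 2090 mg

2090 mg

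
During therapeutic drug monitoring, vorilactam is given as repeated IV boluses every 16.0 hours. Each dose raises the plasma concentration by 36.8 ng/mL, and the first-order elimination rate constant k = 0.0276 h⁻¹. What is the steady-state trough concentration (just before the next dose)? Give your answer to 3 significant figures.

Fraction remaining after one interval: e^(−kτ) = e^(−0.02760 × 16.0) = 0.6430
R = 1 / (1 − 0.6430) = 2.801
Css,max = 36.8 × 2.801 = 103.1 ng/mL
Css,min = Css,max × e^(−kτ) = 103.1 × 0.6430 ≈ 66.3 ng/mL

66.3 ng/mL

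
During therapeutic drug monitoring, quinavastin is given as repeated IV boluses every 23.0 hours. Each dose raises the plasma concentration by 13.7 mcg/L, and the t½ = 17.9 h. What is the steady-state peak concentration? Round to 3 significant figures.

k = ln 2 / 17.9 = 0.03872 h⁻¹
Fraction remaining after one interval: e^(−kτ) = e^(−0.03872 × 23.0) = 0.4104
R = 1 / (1 − 0.4104) = 1.696
Css,max = 13.7 × 1.696 ≈ 23.2 mcg/L

23.2 mcg/L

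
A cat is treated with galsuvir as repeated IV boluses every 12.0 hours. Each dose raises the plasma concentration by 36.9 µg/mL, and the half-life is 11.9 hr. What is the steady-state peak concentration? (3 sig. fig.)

73.4 µg/mL

k = ln 2 / 11.9 = 0.05825 hr⁻¹
Fraction remaining after one interval: e^(−kτ) = e^(−0.05825 × 12.0) = 0.4971
R = 1 / (1 − 0.4971) = 1.988
Css,max = 36.9 × 1.988 ≈ 73.4 µg/mL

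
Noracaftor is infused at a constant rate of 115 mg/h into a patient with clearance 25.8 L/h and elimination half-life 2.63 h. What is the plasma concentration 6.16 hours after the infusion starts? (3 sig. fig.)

Css = rate / CL = 115 / 25.8 = 4.457 mg/L
k = ln 2 / 2.63 = 0.2636 h⁻¹
C(t) = Css (1 − e^(−kt)) = 4.457 × (1 − e^(−1.623)) = 4.457 × 0.8028 ≈ 3.58 mg/L

3.58 mg/L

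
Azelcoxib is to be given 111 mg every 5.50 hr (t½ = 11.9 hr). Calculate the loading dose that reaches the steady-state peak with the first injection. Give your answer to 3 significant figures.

405 mg

k = ln 2 / 11.9 = 0.05825 hr⁻¹
Accumulation ratio R = 1 / (1 − e^(−kτ)) = 1 / (1 − e^(−0.05825×5.50)) = 1 / (1 − 0.7259) = 3.648
Loading dose = maintenance dose × R = 111 × 3.648 ≈ 405 mg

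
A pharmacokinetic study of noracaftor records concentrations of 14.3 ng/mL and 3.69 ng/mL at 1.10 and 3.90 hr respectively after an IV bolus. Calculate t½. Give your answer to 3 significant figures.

1.43 hours

k = ln(C₁/C₂) / (t₂ − t₁) = ln(14.3/3.69) / (3.90 − 1.10)
  = 1.355 / 2.800 = 0.4838 hr⁻¹
t½ = ln 2 / k = ln 2 / 0.4838 ≈ 1.43 hours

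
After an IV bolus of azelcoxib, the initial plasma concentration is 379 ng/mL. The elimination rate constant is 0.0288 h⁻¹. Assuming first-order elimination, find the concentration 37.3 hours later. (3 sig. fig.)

129 ng/mL

C(t) = C₀ e^(−kt) = 379 × e^(−0.02880 × 37.3) = 379 × e^(−1.074) = 379 × 0.3416 ≈ 129 ng/mL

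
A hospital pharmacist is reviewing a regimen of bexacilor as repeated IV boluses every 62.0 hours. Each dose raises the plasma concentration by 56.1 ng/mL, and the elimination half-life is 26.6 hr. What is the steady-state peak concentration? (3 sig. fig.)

k = ln 2 / 26.6 = 0.02606 hr⁻¹
Fraction remaining after one interval: e^(−kτ) = e^(−0.02606 × 62.0) = 0.1988
R = 1 / (1 − 0.1988) = 1.248
Css,max = 56.1 × 1.248 ≈ 70.0 ng/mL

70.0 ng/mL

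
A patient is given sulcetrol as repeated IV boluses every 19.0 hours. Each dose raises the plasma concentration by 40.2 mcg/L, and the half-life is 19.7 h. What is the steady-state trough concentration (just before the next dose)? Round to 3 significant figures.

42.3 mcg/L

k = ln 2 / 19.7 = 0.03519 h⁻¹
Fraction remaining after one interval: e^(−kτ) = e^(−0.03519 × 19.0) = 0.5125
R = 1 / (1 − 0.5125) = 2.051
Css,max = 40.2 × 2.051 = 82.46 mcg/L
Css,min = Css,max × e^(−kτ) = 82.46 × 0.5125 ≈ 42.3 mcg/L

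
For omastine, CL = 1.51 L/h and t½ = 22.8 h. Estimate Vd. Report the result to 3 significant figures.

49.7 L

k = ln 2 / t½ = ln 2 / 22.8 = 0.03040 h⁻¹
V = CL / k = 1.51 / 0.03040 ≈ 49.7 L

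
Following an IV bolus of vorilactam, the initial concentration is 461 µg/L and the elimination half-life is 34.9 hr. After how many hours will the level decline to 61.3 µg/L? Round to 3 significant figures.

k = ln 2 / 34.9 = 0.01986 hr⁻¹
C(t) = C₀ e^(−kt)  ⇒  t = ln(C₀/C) / k
t = ln(461/61.3) / 0.01986 = 2.018 / 0.01986 ≈ 102 hours

102 hours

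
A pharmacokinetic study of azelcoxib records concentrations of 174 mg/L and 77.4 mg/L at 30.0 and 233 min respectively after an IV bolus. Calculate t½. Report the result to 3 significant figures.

k = ln(C₁/C₂) / (t₂ − t₁) = ln(174/77.4) / (233 − 30.0)
  = 0.8101 / 203.0 = 0.003990 min⁻¹
t½ = ln 2 / k = ln 2 / 0.003990 ≈ 174 minutes

174 minutes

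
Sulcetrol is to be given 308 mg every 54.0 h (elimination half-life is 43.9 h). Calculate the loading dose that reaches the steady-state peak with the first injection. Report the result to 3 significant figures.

537 mg

k = ln 2 / 43.9 = 0.01579 h⁻¹
Accumulation ratio R = 1 / (1 − e^(−kτ)) = 1 / (1 − e^(−0.01579×54.0)) = 1 / (1 − 0.4263) = 1.743
Loading dose = maintenance dose × R = 308 × 1.743 ≈ 537 mg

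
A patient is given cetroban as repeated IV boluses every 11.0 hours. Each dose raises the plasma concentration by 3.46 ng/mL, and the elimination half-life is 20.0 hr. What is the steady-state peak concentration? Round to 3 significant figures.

k = ln 2 / 20.0 = 0.03466 hr⁻¹
Fraction remaining after one interval: e^(−kτ) = e^(−0.03466 × 11.0) = 0.6830
R = 1 / (1 − 0.6830) = 3.155
Css,max = 3.46 × 3.155 ≈ 10.9 ng/mL

10.9 ng/mL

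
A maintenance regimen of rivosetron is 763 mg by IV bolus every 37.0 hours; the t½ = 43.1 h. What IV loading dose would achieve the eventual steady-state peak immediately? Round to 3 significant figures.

k = ln 2 / 43.1 = 0.01608 h⁻¹
Accumulation ratio R = 1 / (1 − e^(−kτ)) = 1 / (1 − e^(−0.01608×37.0)) = 1 / (1 − 0.5515) = 2.230
Loading dose = maintenance dose × R = 763 × 2.230 ≈ 1700 mg

1700 mg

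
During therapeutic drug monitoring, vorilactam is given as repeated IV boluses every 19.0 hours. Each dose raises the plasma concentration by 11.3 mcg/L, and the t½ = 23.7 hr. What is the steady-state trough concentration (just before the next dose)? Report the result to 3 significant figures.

k = ln 2 / 23.7 = 0.02925 hr⁻¹
Fraction remaining after one interval: e^(−kτ) = e^(−0.02925 × 19.0) = 0.5737
R = 1 / (1 − 0.5737) = 2.346
Css,max = 11.3 × 2.346 = 26.51 mcg/L
Css,min = Css,max × e^(−kτ) = 26.51 × 0.5737 ≈ 15.2 mcg/L

15.2 mcg/L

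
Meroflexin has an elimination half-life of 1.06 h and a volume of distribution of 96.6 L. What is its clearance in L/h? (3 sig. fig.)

63.2 L/h

k = ln 2 / t½ = ln 2 / 1.06 = 0.6539 h⁻¹
CL = k · V = 0.6539 × 96.6 ≈ 63.2 L/h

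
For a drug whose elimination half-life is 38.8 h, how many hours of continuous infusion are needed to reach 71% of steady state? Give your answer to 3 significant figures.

k = ln 2 / 38.8 = 0.01786 h⁻¹
f = 1 − e^(−kt)  ⇒  t = −ln(1 − f) / k
t = −ln(1 − 0.71) / 0.01786 = 1.238 / 0.01786 ≈ 69.3 hours

69.3 hours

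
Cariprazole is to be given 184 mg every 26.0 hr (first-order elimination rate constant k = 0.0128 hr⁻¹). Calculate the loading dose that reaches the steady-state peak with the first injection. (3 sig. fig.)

650 mg

Accumulation ratio R = 1 / (1 − e^(−kτ)) = 1 / (1 − e^(−0.01280×26.0)) = 1 / (1 − 0.7169) = 3.532
Loading dose = maintenance dose × R = 184 × 3.532 ≈ 650 mg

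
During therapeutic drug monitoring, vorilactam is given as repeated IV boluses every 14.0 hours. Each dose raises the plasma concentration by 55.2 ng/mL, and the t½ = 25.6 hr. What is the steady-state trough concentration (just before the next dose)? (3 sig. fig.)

k = ln 2 / 25.6 = 0.02708 hr⁻¹
Fraction remaining after one interval: e^(−kτ) = e^(−0.02708 × 14.0) = 0.6845
R = 1 / (1 − 0.6845) = 3.170
Css,max = 55.2 × 3.170 = 175.0 ng/mL
Css,min = Css,max × e^(−kτ) = 175.0 × 0.6845 ≈ 120 ng/mL

120 ng/mL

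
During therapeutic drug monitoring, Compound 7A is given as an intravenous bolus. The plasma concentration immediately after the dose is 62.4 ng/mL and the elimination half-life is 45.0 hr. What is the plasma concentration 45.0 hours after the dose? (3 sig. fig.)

31.2 ng/mL

k = ln 2 / 45.0 = 0.01540 hr⁻¹
C(t) = C₀ e^(−kt) = 62.4 × e^(−0.01540 × 45.0) = 62.4 × e^(−0.6931) = 62.4 × 0.5000 ≈ 31.2 ng/mL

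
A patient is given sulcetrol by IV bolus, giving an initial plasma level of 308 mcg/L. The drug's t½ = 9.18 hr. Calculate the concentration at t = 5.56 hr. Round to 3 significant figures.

k = ln 2 / 9.18 = 0.07551 hr⁻¹
5.56 hr is 0.6057 half-lives, so C = 308 × (1/2)^0.6057 = 308 × 0.6572 ≈ 202 mcg/L

202 mcg/L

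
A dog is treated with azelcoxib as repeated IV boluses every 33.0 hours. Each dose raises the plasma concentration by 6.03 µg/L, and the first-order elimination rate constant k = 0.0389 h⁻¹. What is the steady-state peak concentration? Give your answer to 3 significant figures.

8.34 µg/L

Fraction remaining after one interval: e^(−kτ) = e^(−0.03890 × 33.0) = 0.2770
R = 1 / (1 − 0.2770) = 1.383
Css,max = 6.03 × 1.383 ≈ 8.34 µg/L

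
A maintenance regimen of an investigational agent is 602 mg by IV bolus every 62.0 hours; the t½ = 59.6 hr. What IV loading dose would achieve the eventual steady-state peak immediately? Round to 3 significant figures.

1170 mg

k = ln 2 / 59.6 = 0.01163 hr⁻¹
Accumulation ratio R = 1 / (1 − e^(−kτ)) = 1 / (1 − e^(−0.01163×62.0)) = 1 / (1 − 0.4862) = 1.946
Loading dose = maintenance dose × R = 602 × 1.946 ≈ 1170 mg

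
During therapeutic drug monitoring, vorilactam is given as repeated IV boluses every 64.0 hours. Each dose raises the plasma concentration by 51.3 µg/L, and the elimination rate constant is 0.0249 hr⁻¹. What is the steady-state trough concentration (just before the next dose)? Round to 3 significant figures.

13.1 µg/L

Fraction remaining after one interval: e^(−kτ) = e^(−0.02490 × 64.0) = 0.2032
R = 1 / (1 − 0.2032) = 1.255
Css,max = 51.3 × 1.255 = 64.38 µg/L
Css,min = Css,max × e^(−kτ) = 64.38 × 0.2032 ≈ 13.1 µg/L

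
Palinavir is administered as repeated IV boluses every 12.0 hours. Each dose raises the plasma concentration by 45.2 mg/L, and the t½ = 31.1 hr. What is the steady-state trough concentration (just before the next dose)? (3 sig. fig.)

k = ln 2 / 31.1 = 0.02229 hr⁻¹
Fraction remaining after one interval: e^(−kτ) = e^(−0.02229 × 12.0) = 0.7653
R = 1 / (1 − 0.7653) = 4.261
Css,max = 45.2 × 4.261 = 192.6 mg/L
Css,min = Css,max × e^(−kτ) = 192.6 × 0.7653 ≈ 147 mg/L

147 mg/L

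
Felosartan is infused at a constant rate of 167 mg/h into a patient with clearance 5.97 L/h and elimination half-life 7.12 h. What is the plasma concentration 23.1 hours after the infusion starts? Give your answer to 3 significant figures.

Css = rate / CL = 167 / 5.97 = 27.97 mg/L
k = ln 2 / 7.12 = 0.09735 h⁻¹
C(t) = Css (1 − e^(−kt)) = 27.97 × (1 − e^(−2.249)) = 27.97 × 0.8945 ≈ 25.0 mg/L

25.0 mg/L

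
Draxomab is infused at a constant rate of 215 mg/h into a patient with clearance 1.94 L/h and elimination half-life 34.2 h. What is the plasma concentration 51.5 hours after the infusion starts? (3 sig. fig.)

71.8 mg/L

Css = rate / CL = 215 / 1.94 = 110.8 mg/L
k = ln 2 / 34.2 = 0.02027 h⁻¹
C(t) = Css (1 − e^(−kt)) = 110.8 × (1 − e^(−1.044)) = 110.8 × 0.6479 ≈ 71.8 mg/L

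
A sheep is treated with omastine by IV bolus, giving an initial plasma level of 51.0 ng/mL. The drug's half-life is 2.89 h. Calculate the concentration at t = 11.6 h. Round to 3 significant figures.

3.16 ng/mL

k = ln 2 / 2.89 = 0.2398 h⁻¹
C(t) = C₀ e^(−kt) = 51.0 × e^(−0.2398 × 11.6) = 51.0 × e^(−2.782) = 51.0 × 0.06190 ≈ 3.16 ng/mL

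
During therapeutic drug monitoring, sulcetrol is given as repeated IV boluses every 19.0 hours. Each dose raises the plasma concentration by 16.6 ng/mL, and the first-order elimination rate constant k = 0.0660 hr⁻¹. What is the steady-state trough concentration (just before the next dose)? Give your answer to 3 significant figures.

Fraction remaining after one interval: e^(−kτ) = e^(−0.06600 × 19.0) = 0.2854
R = 1 / (1 − 0.2854) = 1.399
Css,max = 16.6 × 1.399 = 23.23 ng/mL
Css,min = Css,max × e^(−kτ) = 23.23 × 0.2854 ≈ 6.63 ng/mL

6.63 ng/mL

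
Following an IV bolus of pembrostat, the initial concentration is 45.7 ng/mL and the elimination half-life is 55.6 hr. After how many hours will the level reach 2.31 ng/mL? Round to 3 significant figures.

k = ln 2 / 55.6 = 0.01247 hr⁻¹
C(t) = C₀ e^(−kt)  ⇒  t = ln(C₀/C) / k
t = ln(45.7/2.31) / 0.01247 = 2.985 / 0.01247 ≈ 239 hours

239 hours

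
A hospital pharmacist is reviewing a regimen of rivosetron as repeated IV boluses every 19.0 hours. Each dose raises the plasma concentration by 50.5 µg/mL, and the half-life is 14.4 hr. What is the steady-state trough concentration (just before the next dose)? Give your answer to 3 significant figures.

33.8 µg/mL

k = ln 2 / 14.4 = 0.04814 hr⁻¹
Fraction remaining after one interval: e^(−kτ) = e^(−0.04814 × 19.0) = 0.4007
R = 1 / (1 − 0.4007) = 1.669
Css,max = 50.5 × 1.669 = 84.26 µg/mL
Css,min = Css,max × e^(−kτ) = 84.26 × 0.4007 ≈ 33.8 µg/mL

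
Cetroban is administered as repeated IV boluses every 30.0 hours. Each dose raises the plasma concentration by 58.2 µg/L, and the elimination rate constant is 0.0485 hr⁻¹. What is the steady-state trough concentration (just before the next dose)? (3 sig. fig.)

Fraction remaining after one interval: e^(−kτ) = e^(−0.04850 × 30.0) = 0.2334
R = 1 / (1 − 0.2334) = 1.304
Css,max = 58.2 × 1.304 = 75.92 µg/L
Css,min = Css,max × e^(−kτ) = 75.92 × 0.2334 ≈ 17.7 µg/L

17.7 µg/L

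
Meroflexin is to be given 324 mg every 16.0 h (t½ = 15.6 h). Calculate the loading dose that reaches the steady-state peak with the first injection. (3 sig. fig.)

k = ln 2 / 15.6 = 0.04443 h⁻¹
Accumulation ratio R = 1 / (1 − e^(−kτ)) = 1 / (1 − e^(−0.04443×16.0)) = 1 / (1 − 0.4912) = 1.965
Loading dose = maintenance dose × R = 324 × 1.965 ≈ 637 mg

637 mg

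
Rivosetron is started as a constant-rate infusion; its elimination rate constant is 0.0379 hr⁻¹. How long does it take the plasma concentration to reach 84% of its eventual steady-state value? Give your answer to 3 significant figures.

48.4 hours

f = 1 − e^(−kt)  ⇒  t = −ln(1 − f) / k
t = −ln(1 − 0.84) / 0.03790 = 1.833 / 0.03790 ≈ 48.4 hours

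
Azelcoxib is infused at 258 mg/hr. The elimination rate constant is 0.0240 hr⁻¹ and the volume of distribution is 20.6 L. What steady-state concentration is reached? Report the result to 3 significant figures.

522 µg/mL

CL = k · V = 0.0240 × 20.6 = 0.4944 L/hr
Css = rate / CL = 258 / 0.4944 ≈ 522 µg/mL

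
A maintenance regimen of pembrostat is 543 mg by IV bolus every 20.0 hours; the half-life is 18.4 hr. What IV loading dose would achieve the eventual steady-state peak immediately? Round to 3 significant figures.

k = ln 2 / 18.4 = 0.03767 hr⁻¹
Accumulation ratio R = 1 / (1 − e^(−kτ)) = 1 / (1 − e^(−0.03767×20.0)) = 1 / (1 − 0.4708) = 1.889
Loading dose = maintenance dose × R = 543 × 1.889 ≈ 1030 mg

1030 mg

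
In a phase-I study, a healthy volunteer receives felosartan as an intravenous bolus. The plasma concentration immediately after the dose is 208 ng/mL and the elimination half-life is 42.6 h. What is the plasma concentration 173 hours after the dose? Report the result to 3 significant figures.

12.5 ng/mL

k = ln 2 / 42.6 = 0.01627 h⁻¹
173 h is 4.061 half-lives, so C = 208 × (1/2)^4.061 = 208 × 0.05991 ≈ 12.5 ng/mL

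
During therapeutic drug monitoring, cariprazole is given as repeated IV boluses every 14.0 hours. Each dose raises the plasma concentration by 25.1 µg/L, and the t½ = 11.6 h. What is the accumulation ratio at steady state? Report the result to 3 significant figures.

k = ln 2 / 11.6 = 0.05975 h⁻¹
Fraction remaining after one interval: e^(−kτ) = e^(−0.05975 × 14.0) = 0.4332
R = 1 / (1 − 0.4332) = 1 / 0.5668 ≈ 1.76

1.76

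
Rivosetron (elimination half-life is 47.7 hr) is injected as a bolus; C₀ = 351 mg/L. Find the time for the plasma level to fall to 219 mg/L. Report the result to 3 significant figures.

k = ln 2 / 47.7 = 0.01453 hr⁻¹
C(t) = C₀ e^(−kt)  ⇒  t = ln(C₀/C) / k
t = ln(351/219) / 0.01453 = 0.4717 / 0.01453 ≈ 32.5 hours

32.5 hours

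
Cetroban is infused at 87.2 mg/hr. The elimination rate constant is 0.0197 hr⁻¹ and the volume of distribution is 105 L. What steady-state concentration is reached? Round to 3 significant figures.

42.2 mg/L

CL = k · V = 0.0197 × 105 = 2.068 L/hr
Css = rate / CL = 87.2 / 2.068 ≈ 42.2 mg/L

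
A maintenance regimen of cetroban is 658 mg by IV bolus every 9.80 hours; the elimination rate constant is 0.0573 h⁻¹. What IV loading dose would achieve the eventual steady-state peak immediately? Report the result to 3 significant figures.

Accumulation ratio R = 1 / (1 − e^(−kτ)) = 1 / (1 − e^(−0.05730×9.80)) = 1 / (1 − 0.5703) = 2.327
Loading dose = maintenance dose × R = 658 × 2.327 ≈ 1530 mg

1530 mg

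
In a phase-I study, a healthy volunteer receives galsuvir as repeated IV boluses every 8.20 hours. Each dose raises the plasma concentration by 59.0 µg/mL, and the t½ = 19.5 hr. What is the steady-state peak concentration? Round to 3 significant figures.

k = ln 2 / 19.5 = 0.03555 hr⁻¹
Fraction remaining after one interval: e^(−kτ) = e^(−0.03555 × 8.20) = 0.7472
R = 1 / (1 − 0.7472) = 3.955
Css,max = 59.0 × 3.955 ≈ 233 µg/mL

233 µg/mL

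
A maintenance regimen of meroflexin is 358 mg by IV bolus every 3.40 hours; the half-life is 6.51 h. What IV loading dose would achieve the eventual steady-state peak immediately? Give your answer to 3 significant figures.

k = ln 2 / 6.51 = 0.1065 h⁻¹
Accumulation ratio R = 1 / (1 − e^(−kτ)) = 1 / (1 − e^(−0.1065×3.40)) = 1 / (1 − 0.6963) = 3.292
Loading dose = maintenance dose × R = 358 × 3.292 ≈ 1180 mg

1180 mg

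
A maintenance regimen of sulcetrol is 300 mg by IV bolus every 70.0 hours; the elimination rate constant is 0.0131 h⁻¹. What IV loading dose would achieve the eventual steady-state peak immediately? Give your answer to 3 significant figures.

Accumulation ratio R = 1 / (1 − e^(−kτ)) = 1 / (1 − e^(−0.01310×70.0)) = 1 / (1 − 0.3997) = 1.666
Loading dose = maintenance dose × R = 300 × 1.666 ≈ 500 mg

500 mg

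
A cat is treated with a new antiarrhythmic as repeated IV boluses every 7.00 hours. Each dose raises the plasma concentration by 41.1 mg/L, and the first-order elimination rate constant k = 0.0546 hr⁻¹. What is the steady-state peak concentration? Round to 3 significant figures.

129 mg/L

Fraction remaining after one interval: e^(−kτ) = e^(−0.05460 × 7.00) = 0.6824
R = 1 / (1 − 0.6824) = 3.148
Css,max = 41.1 × 3.148 ≈ 129 mg/L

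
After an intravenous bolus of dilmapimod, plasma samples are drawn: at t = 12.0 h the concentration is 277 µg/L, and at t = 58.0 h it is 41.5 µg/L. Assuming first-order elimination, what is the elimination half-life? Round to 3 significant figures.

k = ln(C₁/C₂) / (t₂ − t₁) = ln(277/41.5) / (58.0 − 12.0)
  = 1.898 / 46.00 = 0.04127 h⁻¹
t½ = ln 2 / k = ln 2 / 0.04127 ≈ 16.8 hours

16.8 hours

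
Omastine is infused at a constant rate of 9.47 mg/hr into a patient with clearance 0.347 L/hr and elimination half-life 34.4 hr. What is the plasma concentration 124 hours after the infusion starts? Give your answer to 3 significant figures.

Css = rate / CL = 9.47 / 0.347 = 27.29 µg/mL
k = ln 2 / 34.4 = 0.02015 hr⁻¹
C(t) = Css (1 − e^(−kt)) = 27.29 × (1 − e^(−2.499)) = 27.29 × 0.9178 ≈ 25.0 µg/mL

25.0 µg/mL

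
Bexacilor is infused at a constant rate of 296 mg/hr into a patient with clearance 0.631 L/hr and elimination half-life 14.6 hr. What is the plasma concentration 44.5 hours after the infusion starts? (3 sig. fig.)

Css = rate / CL = 296 / 0.631 = 469.1 mg/L
k = ln 2 / 14.6 = 0.04748 hr⁻¹
C(t) = Css (1 − e^(−kt)) = 469.1 × (1 − e^(−2.113)) = 469.1 × 0.8791 ≈ 412 mg/L

412 mg/L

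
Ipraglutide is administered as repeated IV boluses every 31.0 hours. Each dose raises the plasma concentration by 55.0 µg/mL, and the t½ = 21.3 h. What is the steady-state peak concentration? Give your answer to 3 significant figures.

k = ln 2 / 21.3 = 0.03254 h⁻¹
Fraction remaining after one interval: e^(−kτ) = e^(−0.03254 × 31.0) = 0.3647
R = 1 / (1 − 0.3647) = 1.574
Css,max = 55.0 × 1.574 ≈ 86.6 µg/mL

86.6 µg/mL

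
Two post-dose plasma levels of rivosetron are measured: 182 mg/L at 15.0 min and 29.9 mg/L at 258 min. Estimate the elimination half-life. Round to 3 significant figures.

93.3 minutes

k = ln(C₁/C₂) / (t₂ − t₁) = ln(182/29.9) / (258 − 15.0)
  = 1.806 / 243.0 = 0.007433 min⁻¹
t½ = ln 2 / k = ln 2 / 0.007433 ≈ 93.3 minutes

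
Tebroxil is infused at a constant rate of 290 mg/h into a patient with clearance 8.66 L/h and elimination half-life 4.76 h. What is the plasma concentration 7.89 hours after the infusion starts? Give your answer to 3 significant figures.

22.9 µg/mL

Css = rate / CL = 290 / 8.66 = 33.49 µg/mL
k = ln 2 / 4.76 = 0.1456 h⁻¹
C(t) = Css (1 − e^(−kt)) = 33.49 × (1 − e^(−1.149)) = 33.49 × 0.6830 ≈ 22.9 µg/mL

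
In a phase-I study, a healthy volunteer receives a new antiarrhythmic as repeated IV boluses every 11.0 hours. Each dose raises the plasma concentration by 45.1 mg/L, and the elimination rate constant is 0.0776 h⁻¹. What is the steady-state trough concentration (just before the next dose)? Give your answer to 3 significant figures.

33.5 mg/L

Fraction remaining after one interval: e^(−kτ) = e^(−0.07760 × 11.0) = 0.4259
R = 1 / (1 − 0.4259) = 1.742
Css,max = 45.1 × 1.742 = 78.55 mg/L
Css,min = Css,max × e^(−kτ) = 78.55 × 0.4259 ≈ 33.5 mg/L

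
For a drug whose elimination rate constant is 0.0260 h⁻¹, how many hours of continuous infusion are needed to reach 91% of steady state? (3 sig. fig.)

f = 1 − e^(−kt)  ⇒  t = −ln(1 − f) / k
t = −ln(1 − 0.91) / 0.02600 = 2.408 / 0.02600 ≈ 92.6 hours

92.6 hours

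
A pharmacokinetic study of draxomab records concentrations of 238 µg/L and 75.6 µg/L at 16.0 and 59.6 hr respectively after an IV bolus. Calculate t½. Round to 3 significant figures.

26.4 hours

k = ln(C₁/C₂) / (t₂ − t₁) = ln(238/75.6) / (59.6 − 16.0)
  = 1.147 / 43.60 = 0.02630 hr⁻¹
t½ = ln 2 / k = ln 2 / 0.02630 ≈ 26.4 hours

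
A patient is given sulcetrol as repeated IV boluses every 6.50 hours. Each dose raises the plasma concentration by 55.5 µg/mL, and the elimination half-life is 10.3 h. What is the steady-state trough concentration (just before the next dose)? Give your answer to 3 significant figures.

101 µg/mL

k = ln 2 / 10.3 = 0.06730 h⁻¹
Fraction remaining after one interval: e^(−kτ) = e^(−0.06730 × 6.50) = 0.6457
R = 1 / (1 − 0.6457) = 2.822
Css,max = 55.5 × 2.822 = 156.6 µg/mL
Css,min = Css,max × e^(−kτ) = 156.6 × 0.6457 ≈ 101 µg/mL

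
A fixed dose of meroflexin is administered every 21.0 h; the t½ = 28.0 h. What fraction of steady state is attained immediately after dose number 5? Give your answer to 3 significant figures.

k = ln 2 / 28.0 = 0.02476 h⁻¹
f_n = 1 − e^(−nkτ) = 1 − e^(−5 × 0.02476 × 21.0) = 1 − e^(−2.599) = 1 − 0.07433 ≈ 0.926

0.926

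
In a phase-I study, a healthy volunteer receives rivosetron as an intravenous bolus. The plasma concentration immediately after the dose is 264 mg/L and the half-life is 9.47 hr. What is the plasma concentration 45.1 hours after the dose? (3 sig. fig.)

k = ln 2 / 9.47 = 0.07319 hr⁻¹
45.1 hr is 4.762 half-lives, so C = 264 × (1/2)^4.762 = 264 × 0.03684 ≈ 9.73 mg/L

9.73 mg/L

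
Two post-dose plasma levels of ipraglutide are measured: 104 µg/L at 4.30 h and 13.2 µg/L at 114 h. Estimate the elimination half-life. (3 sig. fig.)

36.8 hours

k = ln(C₁/C₂) / (t₂ − t₁) = ln(104/13.2) / (114 − 4.30)
  = 2.064 / 109.7 = 0.01882 h⁻¹
t½ = ln 2 / k = ln 2 / 0.01882 ≈ 36.8 hours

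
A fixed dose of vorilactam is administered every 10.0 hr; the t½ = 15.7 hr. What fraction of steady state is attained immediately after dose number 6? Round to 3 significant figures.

k = ln 2 / 15.7 = 0.04415 hr⁻¹
f_n = 1 − e^(−nkτ) = 1 − e^(−6 × 0.04415 × 10.0) = 1 − e^(−2.649) = 1 − 0.07072 ≈ 0.929

0.929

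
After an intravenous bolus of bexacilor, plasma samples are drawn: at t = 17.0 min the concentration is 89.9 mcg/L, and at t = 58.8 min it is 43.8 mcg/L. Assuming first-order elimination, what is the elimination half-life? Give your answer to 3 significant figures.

k = ln(C₁/C₂) / (t₂ − t₁) = ln(89.9/43.8) / (58.8 − 17.0)
  = 0.7191 / 41.80 = 0.01720 min⁻¹
t½ = ln 2 / k = ln 2 / 0.01720 ≈ 40.3 minutes

40.3 minutes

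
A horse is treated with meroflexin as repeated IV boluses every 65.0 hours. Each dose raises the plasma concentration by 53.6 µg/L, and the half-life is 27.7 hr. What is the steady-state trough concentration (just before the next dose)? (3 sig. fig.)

k = ln 2 / 27.7 = 0.02502 hr⁻¹
Fraction remaining after one interval: e^(−kτ) = e^(−0.02502 × 65.0) = 0.1966
R = 1 / (1 − 0.1966) = 1.245
Css,max = 53.6 × 1.245 = 66.72 µg/L
Css,min = Css,max × e^(−kτ) = 66.72 × 0.1966 ≈ 13.1 µg/L

13.1 µg/L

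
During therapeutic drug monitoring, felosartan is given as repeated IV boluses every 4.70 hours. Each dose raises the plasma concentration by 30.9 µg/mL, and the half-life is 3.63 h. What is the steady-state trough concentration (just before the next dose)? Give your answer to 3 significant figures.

k = ln 2 / 3.63 = 0.1909 h⁻¹
Fraction remaining after one interval: e^(−kτ) = e^(−0.1909 × 4.70) = 0.4076
R = 1 / (1 − 0.4076) = 1.688
Css,max = 30.9 × 1.688 = 52.16 µg/mL
Css,min = Css,max × e^(−kτ) = 52.16 × 0.4076 ≈ 21.3 µg/mL

21.3 µg/mL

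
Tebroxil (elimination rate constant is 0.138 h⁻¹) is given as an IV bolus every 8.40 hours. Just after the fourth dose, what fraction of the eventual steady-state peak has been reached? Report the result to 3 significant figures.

f_n = 1 − e^(−nkτ) = 1 − e^(−4 × 0.1380 × 8.40) = 1 − e^(−4.637) = 1 − 0.009689 ≈ 0.990

0.990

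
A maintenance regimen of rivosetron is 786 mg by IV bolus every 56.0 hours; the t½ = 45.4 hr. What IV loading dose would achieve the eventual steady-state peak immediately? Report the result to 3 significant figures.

1370 mg

k = ln 2 / 45.4 = 0.01527 hr⁻¹
Accumulation ratio R = 1 / (1 − e^(−kτ)) = 1 / (1 − e^(−0.01527×56.0)) = 1 / (1 − 0.4253) = 1.740
Loading dose = maintenance dose × R = 786 × 1.740 ≈ 1370 mg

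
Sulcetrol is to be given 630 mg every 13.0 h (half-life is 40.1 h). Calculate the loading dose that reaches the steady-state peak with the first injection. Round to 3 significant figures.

k = ln 2 / 40.1 = 0.01729 h⁻¹
Accumulation ratio R = 1 / (1 − e^(−kτ)) = 1 / (1 − e^(−0.01729×13.0)) = 1 / (1 − 0.7987) = 4.969
Loading dose = maintenance dose × R = 630 × 4.969 ≈ 3130 mg

3130 mg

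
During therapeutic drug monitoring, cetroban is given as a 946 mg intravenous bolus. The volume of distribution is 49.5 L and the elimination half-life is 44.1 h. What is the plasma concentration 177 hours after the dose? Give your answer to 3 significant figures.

C₀ = dose / V = 946 / 49.5 = 19.11 µg/mL
k = ln 2 / 44.1 = 0.01572 h⁻¹
C(t) = C₀ e^(−kt) = 19.11 × e^(−0.01572 × 177) = 19.11 × e^(−2.782) = 19.11 × 0.06191 ≈ 1.18 µg/mL

1.18 µg/mL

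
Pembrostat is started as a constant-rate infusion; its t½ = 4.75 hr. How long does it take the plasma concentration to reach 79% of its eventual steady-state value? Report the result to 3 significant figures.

10.7 hours

k = ln 2 / 4.75 = 0.1459 hr⁻¹
f = 1 − e^(−kt)  ⇒  t = −ln(1 − f) / k
t = −ln(1 − 0.79) / 0.1459 = 1.561 / 0.1459 ≈ 10.7 hours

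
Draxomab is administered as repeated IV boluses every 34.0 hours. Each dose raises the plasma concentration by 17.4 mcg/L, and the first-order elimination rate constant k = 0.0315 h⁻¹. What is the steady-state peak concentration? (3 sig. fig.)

Fraction remaining after one interval: e^(−kτ) = e^(−0.03150 × 34.0) = 0.3427
R = 1 / (1 − 0.3427) = 1.521
Css,max = 17.4 × 1.521 ≈ 26.5 mcg/L

26.5 mcg/L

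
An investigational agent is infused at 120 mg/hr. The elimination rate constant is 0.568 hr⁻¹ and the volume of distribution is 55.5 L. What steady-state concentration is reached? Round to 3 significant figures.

3.81 mg/L

CL = k · V = 0.568 × 55.5 = 31.52 L/hr
Css = rate / CL = 120 / 31.52 ≈ 3.81 mg/L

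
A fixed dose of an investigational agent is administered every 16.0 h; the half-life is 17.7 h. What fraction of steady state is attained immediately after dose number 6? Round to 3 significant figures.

k = ln 2 / 17.7 = 0.03916 h⁻¹
f_n = 1 − e^(−nkτ) = 1 − e^(−6 × 0.03916 × 16.0) = 1 − e^(−3.759) = 1 − 0.02330 ≈ 0.977

0.977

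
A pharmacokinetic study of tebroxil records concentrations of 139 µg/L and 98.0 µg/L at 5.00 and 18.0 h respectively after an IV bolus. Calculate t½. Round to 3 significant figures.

k = ln(C₁/C₂) / (t₂ − t₁) = ln(139/98.0) / (18.0 − 5.00)
  = 0.3495 / 13.00 = 0.02689 h⁻¹
t½ = ln 2 / k = ln 2 / 0.02689 ≈ 25.8 hours

25.8 hours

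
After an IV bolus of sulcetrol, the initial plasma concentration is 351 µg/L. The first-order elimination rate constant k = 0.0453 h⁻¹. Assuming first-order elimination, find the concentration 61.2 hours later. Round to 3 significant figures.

21.9 µg/L

C(t) = C₀ e^(−kt) = 351 × e^(−0.04530 × 61.2) = 351 × e^(−2.772) = 351 × 0.06251 ≈ 21.9 µg/L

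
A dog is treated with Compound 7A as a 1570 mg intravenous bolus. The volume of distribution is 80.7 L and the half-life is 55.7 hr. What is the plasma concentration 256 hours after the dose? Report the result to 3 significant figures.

C₀ = dose / V = 1570 / 80.7 = 19.45 µg/mL
k = ln 2 / 55.7 = 0.01244 hr⁻¹
C(t) = C₀ e^(−kt) = 19.45 × e^(−0.01244 × 256) = 19.45 × e^(−3.186) = 19.45 × 0.04135 ≈ 0.804 µg/mL

0.804 µg/mL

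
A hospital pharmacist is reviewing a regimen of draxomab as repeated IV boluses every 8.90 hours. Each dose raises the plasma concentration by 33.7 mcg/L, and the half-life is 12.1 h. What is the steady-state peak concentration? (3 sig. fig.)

84.4 mcg/L

k = ln 2 / 12.1 = 0.05728 h⁻¹
Fraction remaining after one interval: e^(−kτ) = e^(−0.05728 × 8.90) = 0.6006
R = 1 / (1 − 0.6006) = 2.504
Css,max = 33.7 × 2.504 ≈ 84.4 mcg/L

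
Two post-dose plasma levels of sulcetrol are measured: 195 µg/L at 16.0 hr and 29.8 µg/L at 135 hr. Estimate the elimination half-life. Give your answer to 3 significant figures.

k = ln(C₁/C₂) / (t₂ − t₁) = ln(195/29.8) / (135 − 16.0)
  = 1.878 / 119.0 = 0.01579 hr⁻¹
t½ = ln 2 / k = ln 2 / 0.01579 ≈ 43.9 hours

43.9 hours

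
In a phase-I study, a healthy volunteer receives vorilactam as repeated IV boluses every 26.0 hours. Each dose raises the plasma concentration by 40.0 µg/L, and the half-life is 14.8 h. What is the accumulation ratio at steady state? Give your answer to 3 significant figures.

k = ln 2 / 14.8 = 0.04683 h⁻¹
Fraction remaining after one interval: e^(−kτ) = e^(−0.04683 × 26.0) = 0.2959
R = 1 / (1 − 0.2959) = 1 / 0.7041 ≈ 1.42

1.42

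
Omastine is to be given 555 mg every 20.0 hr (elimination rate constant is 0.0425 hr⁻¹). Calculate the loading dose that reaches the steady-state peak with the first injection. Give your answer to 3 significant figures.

969 mg

Accumulation ratio R = 1 / (1 − e^(−kτ)) = 1 / (1 − e^(−0.04250×20.0)) = 1 / (1 − 0.4274) = 1.746
Loading dose = maintenance dose × R = 555 × 1.746 ≈ 969 mg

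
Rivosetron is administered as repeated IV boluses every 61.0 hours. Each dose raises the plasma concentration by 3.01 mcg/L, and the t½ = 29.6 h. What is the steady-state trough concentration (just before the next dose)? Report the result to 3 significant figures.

0.949 mcg/L

k = ln 2 / 29.6 = 0.02342 h⁻¹
Fraction remaining after one interval: e^(−kτ) = e^(−0.02342 × 61.0) = 0.2397
R = 1 / (1 − 0.2397) = 1.315
Css,max = 3.01 × 1.315 = 3.959 mcg/L
Css,min = Css,max × e^(−kτ) = 3.959 × 0.2397 ≈ 0.949 mcg/L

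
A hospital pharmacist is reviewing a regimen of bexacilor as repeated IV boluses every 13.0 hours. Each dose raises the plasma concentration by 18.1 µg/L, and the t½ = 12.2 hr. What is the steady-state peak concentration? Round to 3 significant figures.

34.7 µg/L

k = ln 2 / 12.2 = 0.05682 hr⁻¹
Fraction remaining after one interval: e^(−kτ) = e^(−0.05682 × 13.0) = 0.4778
R = 1 / (1 − 0.4778) = 1.915
Css,max = 18.1 × 1.915 ≈ 34.7 µg/L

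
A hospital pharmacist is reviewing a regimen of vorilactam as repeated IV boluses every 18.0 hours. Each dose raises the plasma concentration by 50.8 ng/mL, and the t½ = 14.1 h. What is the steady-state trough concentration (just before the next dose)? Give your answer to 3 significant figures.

35.7 ng/mL

k = ln 2 / 14.1 = 0.04916 h⁻¹
Fraction remaining after one interval: e^(−kτ) = e^(−0.04916 × 18.0) = 0.4128
R = 1 / (1 − 0.4128) = 1.703
Css,max = 50.8 × 1.703 = 86.51 ng/mL
Css,min = Css,max × e^(−kτ) = 86.51 × 0.4128 ≈ 35.7 ng/mL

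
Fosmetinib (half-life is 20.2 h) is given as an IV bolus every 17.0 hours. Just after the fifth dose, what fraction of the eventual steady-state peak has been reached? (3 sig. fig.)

k = ln 2 / 20.2 = 0.03431 h⁻¹
f_n = 1 − e^(−nkτ) = 1 − e^(−5 × 0.03431 × 17.0) = 1 − e^(−2.917) = 1 − 0.05411 ≈ 0.946

0.946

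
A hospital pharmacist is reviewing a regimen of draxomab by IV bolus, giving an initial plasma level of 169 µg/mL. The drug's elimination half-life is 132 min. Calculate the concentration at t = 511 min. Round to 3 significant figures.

11.5 µg/mL

k = ln 2 / 132 = 0.005251 min⁻¹
C(t) = C₀ e^(−kt) = 169 × e^(−0.005251 × 511) = 169 × e^(−2.683) = 169 × 0.06834 ≈ 11.5 µg/mL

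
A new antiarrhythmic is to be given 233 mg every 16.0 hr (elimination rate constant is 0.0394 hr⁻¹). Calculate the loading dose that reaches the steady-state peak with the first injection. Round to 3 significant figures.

Accumulation ratio R = 1 / (1 − e^(−kτ)) = 1 / (1 − e^(−0.03940×16.0)) = 1 / (1 − 0.5324) = 2.138
Loading dose = maintenance dose × R = 233 × 2.138 ≈ 498 mg

498 mg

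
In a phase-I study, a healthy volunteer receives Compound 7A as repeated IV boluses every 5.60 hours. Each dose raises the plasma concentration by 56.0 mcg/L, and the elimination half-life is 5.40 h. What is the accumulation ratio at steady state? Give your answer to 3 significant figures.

k = ln 2 / 5.40 = 0.1284 h⁻¹
Fraction remaining after one interval: e^(−kτ) = e^(−0.1284 × 5.60) = 0.4873
R = 1 / (1 − 0.4873) = 1 / 0.5127 ≈ 1.95

1.95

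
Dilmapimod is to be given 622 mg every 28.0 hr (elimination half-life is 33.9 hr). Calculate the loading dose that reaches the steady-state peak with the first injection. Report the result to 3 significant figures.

1430 mg

k = ln 2 / 33.9 = 0.02045 hr⁻¹
Accumulation ratio R = 1 / (1 − e^(−kτ)) = 1 / (1 − e^(−0.02045×28.0)) = 1 / (1 − 0.5641) = 2.294
Loading dose = maintenance dose × R = 622 × 2.294 ≈ 1430 mg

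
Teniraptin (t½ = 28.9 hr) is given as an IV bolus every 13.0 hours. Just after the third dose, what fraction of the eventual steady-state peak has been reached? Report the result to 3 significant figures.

0.608

k = ln 2 / 28.9 = 0.02398 hr⁻¹
f_n = 1 − e^(−nkτ) = 1 − e^(−3 × 0.02398 × 13.0) = 1 − e^(−0.9354) = 1 − 0.3924 ≈ 0.608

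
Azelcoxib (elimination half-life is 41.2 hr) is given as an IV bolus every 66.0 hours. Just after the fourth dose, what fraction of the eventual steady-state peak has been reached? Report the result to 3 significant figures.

0.988

k = ln 2 / 41.2 = 0.01682 hr⁻¹
f_n = 1 − e^(−nkτ) = 1 − e^(−4 × 0.01682 × 66.0) = 1 − e^(−4.442) = 1 − 0.01178 ≈ 0.988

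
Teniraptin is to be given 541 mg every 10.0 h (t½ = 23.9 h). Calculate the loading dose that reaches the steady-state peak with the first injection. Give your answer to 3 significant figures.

k = ln 2 / 23.9 = 0.02900 h⁻¹
Accumulation ratio R = 1 / (1 − e^(−kτ)) = 1 / (1 − e^(−0.02900×10.0)) = 1 / (1 − 0.7482) = 3.972
Loading dose = maintenance dose × R = 541 × 3.972 ≈ 2150 mg

2150 mg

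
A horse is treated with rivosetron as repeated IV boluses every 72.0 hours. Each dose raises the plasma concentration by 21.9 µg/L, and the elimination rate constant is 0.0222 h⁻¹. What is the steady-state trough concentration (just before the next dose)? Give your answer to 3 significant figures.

5.55 µg/L

Fraction remaining after one interval: e^(−kτ) = e^(−0.02220 × 72.0) = 0.2022
R = 1 / (1 − 0.2022) = 1.253
Css,max = 21.9 × 1.253 = 27.45 µg/L
Css,min = Css,max × e^(−kτ) = 27.45 × 0.2022 ≈ 5.55 µg/L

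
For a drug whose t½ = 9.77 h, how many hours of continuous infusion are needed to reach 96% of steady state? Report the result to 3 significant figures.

45.4 hours

k = ln 2 / 9.77 = 0.07095 h⁻¹
f = 1 − e^(−kt)  ⇒  t = −ln(1 − f) / k
t = −ln(1 − 0.96) / 0.07095 = 3.219 / 0.07095 ≈ 45.4 hours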